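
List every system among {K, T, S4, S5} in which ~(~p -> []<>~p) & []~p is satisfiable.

K

T-tableau for the formula:
1. ~(~p -> []<>~p) & []~p, 0
2. ~(~p -> []<>~p), 0
3. []~p, 0
4. ~p, 0
5. ~[]<>~p, 0
6. ~<>~p, 1
7. ~p, 1
8. p, 1
Accessibility: 0R0, 0R1, 1R1
Branch closes: p and ~p both at 1.
Every branch closes (one shown): unsatisfiable in T, hence also in S4, S5 (every S4/S5-frame is a T-frame).
K-tableau for the formula:
1. ~(~p -> []<>~p) & []~p, 0
2. ~(~p -> []<>~p), 0
3. []~p, 0
4. ~p, 0
5. ~[]<>~p, 0
6. ~<>~p, 1
7. ~p, 1
Accessibility: 0R1
Complete open branch: satisfiable in K.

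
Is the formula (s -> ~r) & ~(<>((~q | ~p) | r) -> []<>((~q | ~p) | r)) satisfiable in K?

1. (s -> ~r) & ~(<>((~q | ~p) | r) -> []<>((~q | ~p) | r)), w0
2. s -> ~r, w0   [&-rule on 1]
3. ~(<>((~q | ~p) | r) -> []<>((~q | ~p) | r)), w0   [&-rule on 1]
4. <>((~q | ~p) | r), w0   [~->-rule on 3]
5. ~[]<>((~q | ~p) | r), w0   [~->-rule on 3]
6. ~r, w0   [->-rule on 2 (branches; this branch)]
7. (~q | ~p) | r, w1   [<>-rule on 4: fresh world w1, w0Rw1]
8. r, w1   [|-rule on 7 (branches; this branch)]
9. ~<>((~q | ~p) | r), w2   [~[]-rule on 5: fresh world w2, w0Rw2]
Accessibility: w0Rw1, w0Rw2

Yes, satisfiable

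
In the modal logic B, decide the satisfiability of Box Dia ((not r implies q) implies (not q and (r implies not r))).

Yes, satisfiable

1. Box Dia ((not r implies q) implies (not q and (r implies not r))), u
2. Dia ((not r implies q) implies (not q and (r implies not r))), u
3. (not r implies q) implies (not q and (r implies not r)), v
4. Dia ((not r implies q) implies (not q and (r implies not r))), v
5. not q and (r implies not r), v
6. not q, v
7. r implies not r, v
8. not r, v
9. (not r implies q) implies (not q and (r implies not r)), w
10. not q and (r implies not r), w
11. not q, w
12. r implies not r, w
13. not r, w
Accessibility: uRu, uRv, vRu, vRv, vRw, wRv, wRw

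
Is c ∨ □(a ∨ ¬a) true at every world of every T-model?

Yes, valid

Tableau for the negation ¬(c ∨ □(a ∨ ¬a)):
1. ¬(c ∨ □(a ∨ ¬a)), u
2. ¬c, u
3. ¬□(a ∨ ¬a), u
4. ¬(a ∨ ¬a), v
5. ¬a, v
6. a, v
Accessibility: uRu, uRv, vRv
Branch closes: a and ¬a both at v.
Every branch of the negation's tableau closes; the branch above is one of them.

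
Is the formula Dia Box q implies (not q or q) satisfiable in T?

1. Dia Box q implies (not q or q), w0
2. not q or q, w0
3. q, w0
Accessibility: w0Rw0

Satisfiable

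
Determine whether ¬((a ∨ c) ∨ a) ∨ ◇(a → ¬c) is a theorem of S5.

Not valid

Tableau for the negation ¬(¬((a ∨ c) ∨ a) ∨ ◇(a → ¬c)):
1. ¬(¬((a ∨ c) ∨ a) ∨ ◇(a → ¬c)), 0
2. (a ∨ c) ∨ a, 0
3. ¬◇(a → ¬c), 0
4. ¬(a → ¬c), 0
5. a, 0
6. c, 0
Accessibility: 0R0
The negation has an open branch (countermodel exists).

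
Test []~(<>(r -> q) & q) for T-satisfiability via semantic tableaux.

1. []~(<>(r -> q) & q), 0
2. ~(<>(r -> q) & q), 0
3. ~q, 0
Accessibility: 0R0

Yes, satisfiable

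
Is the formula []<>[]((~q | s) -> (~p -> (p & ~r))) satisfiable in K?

1. []<>[]((~q | s) -> (~p -> (p & ~r))), u

Satisfiable (open branch found)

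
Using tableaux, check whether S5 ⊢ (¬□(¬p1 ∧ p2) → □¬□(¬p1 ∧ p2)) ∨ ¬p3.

Tableau for the negation ¬((¬□(¬p1 ∧ p2) → □¬□(¬p1 ∧ p2)) ∨ ¬p3):
1. ¬((¬□(¬p1 ∧ p2) → □¬□(¬p1 ∧ p2)) ∨ ¬p3), 0
2. ¬(¬□(¬p1 ∧ p2) → □¬□(¬p1 ∧ p2)), 0   [¬∨-rule on 1]
3. p3, 0   [¬∨-rule on 1]
4. ¬□(¬p1 ∧ p2), 0   [¬→-rule on 2]
5. ¬□¬□(¬p1 ∧ p2), 0   [¬→-rule on 2]
6. ¬(¬p1 ∧ p2), 1   [¬□-rule on 4: fresh world 1, 0R1]
7. ¬p2, 1   [¬∧-rule on 6 (branches; this branch)]
8. □(¬p1 ∧ p2), 2   [¬□-rule on 5: fresh world 2, 0R2]
9. ¬p1 ∧ p2, 0   [□-rule on 8 via 2R0]
10. ¬p1, 0   [∧-rule on 9]
11. p2, 0   [∧-rule on 9]
12. ¬p1 ∧ p2, 1   [□-rule on 8 via 2R1]
13. ¬p1, 1   [∧-rule on 12]
14. p2, 1   [∧-rule on 12]
Accessibility: 0R0, 0R1, 0R2, 1R0, 1R1, 1R2, 2R0, 2R1, 2R2
Branch closes: p2 and ¬p2 both at 1.
Every branch of the negation's tableau closes; the branch above is one of them.

Valid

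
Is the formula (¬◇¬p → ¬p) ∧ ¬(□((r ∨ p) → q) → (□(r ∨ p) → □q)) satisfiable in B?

1. (¬◇¬p → ¬p) ∧ ¬(□((r ∨ p) → q) → (□(r ∨ p) → □q)), u
2. ¬◇¬p → ¬p, u   [∧-rule on 1]
3. ¬(□((r ∨ p) → q) → (□(r ∨ p) → □q)), u   [∧-rule on 1]
4. □((r ∨ p) → q), u   [¬→-rule on 3]
5. ¬(□(r ∨ p) → □q), u   [¬→-rule on 3]
6. □(r ∨ p), u   [¬→-rule on 5]
7. ¬□q, u   [¬→-rule on 5]
8. (r ∨ p) → q, u   [□-rule on 4 via uRu]
9. r ∨ p, u   [□-rule on 6 via uRu]
10. ¬p, u   [→-rule on 2 (branches; this branch)]
11. q, u   [→-rule on 8 (branches; this branch)]
12. r, u   [∨-rule on 9 (branches; this branch)]
13. ¬q, v   [¬□-rule on 7: fresh world v, uRv]
14. (r ∨ p) → q, v   [□-rule on 4 via uRv]
15. r ∨ p, v   [□-rule on 6 via uRv]
16. ¬(r ∨ p), v   [→-rule on 14 (branches; this branch)]
17. ¬r, v   [¬∨-rule on 16]
18. ¬p, v   [¬∨-rule on 16]
19. p, v   [∨-rule on 15 (branches; this branch)]
Accessibility: uRu, uRv, vRu, vRv
Branch closes: p and ¬p both at v.
Every branch closes; the branch above is one of them.

No, unsatisfiable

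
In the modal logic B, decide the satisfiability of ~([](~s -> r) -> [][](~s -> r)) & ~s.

1. ~([](~s -> r) -> [][](~s -> r)) & ~s, 0
2. ~([](~s -> r) -> [][](~s -> r)), 0
3. ~s, 0
4. [](~s -> r), 0
5. ~[][](~s -> r), 0
6. ~s -> r, 0
7. r, 0
8. ~[](~s -> r), 1
9. ~s -> r, 1
10. r, 1
11. ~(~s -> r), 2
12. ~s, 2
13. ~r, 2
Accessibility: 0R0, 0R1, 1R0, 1R1, 1R2, 2R1, 2R2

Yes, satisfiable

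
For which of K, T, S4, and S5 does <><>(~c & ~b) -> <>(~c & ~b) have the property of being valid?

S4-tableau for the negation ~(<><>(~c & ~b) -> <>(~c & ~b)):
1. ~(<><>(~c & ~b) -> <>(~c & ~b)), u
2. <><>(~c & ~b), u
3. ~<>(~c & ~b), u
4. ~(~c & ~b), u
5. b, u
6. <>(~c & ~b), v
7. ~(~c & ~b), v
8. b, v
9. ~c & ~b, w
10. ~c, w
11. ~b, w
12. ~(~c & ~b), w
13. b, w
Accessibility: uRu, uRv, uRw, vRv, vRw, wRw
Branch closes: b and ~b both at w.
Every branch closes (one shown): valid in S4, hence also in S5 (every theorem of S4 is a theorem of S5).
T-tableau for the negation ~(<><>(~c & ~b) -> <>(~c & ~b)):
1. ~(<><>(~c & ~b) -> <>(~c & ~b)), u
2. <><>(~c & ~b), u
3. ~<>(~c & ~b), u
4. ~(~c & ~b), u
5. b, u
6. <>(~c & ~b), v
7. ~(~c & ~b), v
8. b, v
9. ~c & ~b, w
10. ~c, w
11. ~b, w
Accessibility: uRu, uRv, vRv, vRw, wRw
Complete open branch: countermodel on a T-frame, so not valid in T, nor in K (the same frame is also a K-frame).

S4, S5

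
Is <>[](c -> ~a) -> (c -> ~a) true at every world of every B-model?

Tableau for the negation ~(<>[](c -> ~a) -> (c -> ~a)):
1. ~(<>[](c -> ~a) -> (c -> ~a)), w0
2. <>[](c -> ~a), w0   [~->-rule on 1]
3. ~(c -> ~a), w0   [~->-rule on 1]
4. c, w0   [~->-rule on 3]
5. a, w0   [~->-rule on 3]
6. [](c -> ~a), w1   [<>-rule on 2: fresh world w1, w0Rw1]
7. c -> ~a, w0   [[]-rule on 6 via w1Rw0]
8. c -> ~a, w1   [[]-rule on 6 via w1Rw1]
9. ~a, w0   [->-rule on 7 (branches; this branch)]
Accessibility: w0Rw0, w0Rw1, w1Rw0, w1Rw1
Branch closes: a and ~a both at w0.
Every branch of the negation's tableau closes; the branch above is one of them.

Yes, valid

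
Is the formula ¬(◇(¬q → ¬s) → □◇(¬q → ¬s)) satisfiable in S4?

Satisfiable (open branch found)

1. ¬(◇(¬q → ¬s) → □◇(¬q → ¬s)), u
2. ◇(¬q → ¬s), u
3. ¬□◇(¬q → ¬s), u
4. ¬q → ¬s, v
5. ¬s, v
6. ¬◇(¬q → ¬s), w
7. ¬(¬q → ¬s), w
8. ¬q, w
9. s, w
Accessibility: uRu, uRv, uRw, vRv, wRw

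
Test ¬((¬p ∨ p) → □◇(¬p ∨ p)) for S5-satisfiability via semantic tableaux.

1. ¬((¬p ∨ p) → □◇(¬p ∨ p)), w0
2. ¬p ∨ p, w0   [¬→-rule on 1]
3. ¬□◇(¬p ∨ p), w0   [¬→-rule on 1]
4. p, w0   [∨-rule on 2 (branches; this branch)]
5. ¬◇(¬p ∨ p), w1   [¬□-rule on 3: fresh world w1, w0Rw1]
6. ¬(¬p ∨ p), w0   [¬◇-rule on 5 via w1Rw0]
7. ¬p, w0   [¬∨-rule on 6]
Accessibility: w0Rw0, w0Rw1, w1Rw0, w1Rw1
Branch closes: p and ¬p both at w0.
All branches of the tableau close; one closing branch shown above.

Unsatisfiable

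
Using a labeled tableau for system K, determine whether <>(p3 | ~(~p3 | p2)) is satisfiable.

Satisfiable (open branch found)

1. <>(p3 | ~(~p3 | p2)), w0
2. p3 | ~(~p3 | p2), w1   [<>-rule on 1: fresh world w1, w0Rw1]
3. ~(~p3 | p2), w1   [|-rule on 2 (branches; this branch)]
4. p3, w1   [~|-rule on 3]
5. ~p2, w1   [~|-rule on 3]
Accessibility: w0Rw1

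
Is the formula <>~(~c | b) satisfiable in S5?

Satisfiable

1. <>~(~c | b), u
2. ~(~c | b), v   [<>-rule on 1: fresh world v, uRv]
3. c, v   [~|-rule on 2]
4. ~b, v   [~|-rule on 2]
Accessibility: uRu, uRv, vRu, vRv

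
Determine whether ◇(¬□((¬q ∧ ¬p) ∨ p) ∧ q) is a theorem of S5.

Tableau for the negation ¬◇(¬□((¬q ∧ ¬p) ∨ p) ∧ q):
1. ¬◇(¬□((¬q ∧ ¬p) ∨ p) ∧ q), u
2. ¬(¬□((¬q ∧ ¬p) ∨ p) ∧ q), u
3. ¬q, u
Accessibility: uRu
The negation has an open branch (countermodel exists).

Not valid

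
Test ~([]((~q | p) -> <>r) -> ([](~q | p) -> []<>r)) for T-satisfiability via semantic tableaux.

Unsatisfiable

1. ~([]((~q | p) -> <>r) -> ([](~q | p) -> []<>r)), u
2. []((~q | p) -> <>r), u   [~->-rule on 1]
3. ~([](~q | p) -> []<>r), u   [~->-rule on 1]
4. [](~q | p), u   [~->-rule on 3]
5. ~[]<>r, u   [~->-rule on 3]
6. (~q | p) -> <>r, u   [[]-rule on 2 via uRu]
7. ~q | p, u   [[]-rule on 4 via uRu]
8. <>r, u   [->-rule on 6 (branches; this branch)]
9. p, u   [|-rule on 7 (branches; this branch)]
10. ~<>r, v   [~[]-rule on 5: fresh world v, uRv]
11. (~q | p) -> <>r, v   [[]-rule on 2 via uRv]
12. ~q | p, v   [[]-rule on 4 via uRv]
13. ~r, v   [~<>-rule on 10 via vRv]
14. <>r, v   [->-rule on 11 (branches; this branch)]
15. p, v   [|-rule on 12 (branches; this branch)]
16. r, w   [<>-rule on 8: fresh world w, uRw]
17. (~q | p) -> <>r, w   [[]-rule on 2 via uRw]
18. ~q | p, w   [[]-rule on 4 via uRw]
19. <>r, w   [->-rule on 17 (branches; this branch)]
20. p, w   [|-rule on 18 (branches; this branch)]
21. r, x   [<>-rule on 14: fresh world x, vRx]
22. ~r, x   [~<>-rule on 10 via vRx]
Accessibility: uRu, uRv, uRw, vRv, vRx, wRw, xRx
Branch closes: r and ~r both at x.
(One branch shown.) All branches close.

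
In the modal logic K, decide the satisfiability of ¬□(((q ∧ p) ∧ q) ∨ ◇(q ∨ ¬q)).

Satisfiable (open branch found)

1. ¬□(((q ∧ p) ∧ q) ∨ ◇(q ∨ ¬q)), w0
2. ¬(((q ∧ p) ∧ q) ∨ ◇(q ∨ ¬q)), w1   [¬□-rule on 1: fresh world w1, w0Rw1]
3. ¬((q ∧ p) ∧ q), w1   [¬∨-rule on 2]
4. ¬◇(q ∨ ¬q), w1   [¬∨-rule on 2]
5. ¬q, w1   [¬∧-rule on 3 (branches; this branch)]
Accessibility: w0Rw1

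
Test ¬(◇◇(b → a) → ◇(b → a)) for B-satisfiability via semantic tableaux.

1. ¬(◇◇(b → a) → ◇(b → a)), w0
2. ◇◇(b → a), w0
3. ¬◇(b → a), w0
4. ¬(b → a), w0
5. b, w0
6. ¬a, w0
7. ◇(b → a), w1
8. ¬(b → a), w1
9. b, w1
10. ¬a, w1
11. b → a, w2
12. a, w2
Accessibility: w0Rw0, w0Rw1, w1Rw0, w1Rw1, w1Rw2, w2Rw1, w2Rw2

Yes, satisfiable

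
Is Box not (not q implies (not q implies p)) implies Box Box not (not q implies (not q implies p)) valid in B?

Tableau for the negation not (Box not (not q implies (not q implies p)) implies Box Box not (not q implies (not q implies p))):
1. not (Box not (not q implies (not q implies p)) implies Box Box not (not q implies (not q implies p))), w0
2. Box not (not q implies (not q implies p)), w0   [neg-implies-rule on 1]
3. not Box Box not (not q implies (not q implies p)), w0   [neg-implies-rule on 1]
4. not (not q implies (not q implies p)), w0   [Box-rule on 2 via w0Rw0]
5. not q, w0   [neg-implies-rule on 4]
6. not (not q implies p), w0   [neg-implies-rule on 4]
7. not p, w0   [neg-implies-rule on 6]
8. not Box not (not q implies (not q implies p)), w1   [neg-Box-rule on 3: fresh world w1, w0Rw1]
9. not (not q implies (not q implies p)), w1   [Box-rule on 2 via w0Rw1]
10. not q, w1   [neg-implies-rule on 9]
11. not (not q implies p), w1   [neg-implies-rule on 9]
12. not p, w1   [neg-implies-rule on 11]
13. not q implies (not q implies p), w2   [neg-Box-rule on 8: fresh world w2, w1Rw2]
14. not q implies p, w2   [implies-rule on 13 (branches; this branch)]
15. p, w2   [implies-rule on 14 (branches; this branch)]
Accessibility: w0Rw0, w0Rw1, w1Rw0, w1Rw1, w1Rw2, w2Rw1, w2Rw2
The negation has an open branch (countermodel exists).

No, not valid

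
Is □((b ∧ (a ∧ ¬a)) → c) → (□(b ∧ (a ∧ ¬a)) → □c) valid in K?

Yes, valid

Tableau for the negation ¬(□((b ∧ (a ∧ ¬a)) → c) → (□(b ∧ (a ∧ ¬a)) → □c)):
1. ¬(□((b ∧ (a ∧ ¬a)) → c) → (□(b ∧ (a ∧ ¬a)) → □c)), u
2. □((b ∧ (a ∧ ¬a)) → c), u   [¬→-rule on 1]
3. ¬(□(b ∧ (a ∧ ¬a)) → □c), u   [¬→-rule on 1]
4. □(b ∧ (a ∧ ¬a)), u   [¬→-rule on 3]
5. ¬□c, u   [¬→-rule on 3]
6. ¬c, v   [¬□-rule on 5: fresh world v, uRv]
7. (b ∧ (a ∧ ¬a)) → c, v   [□-rule on 2 via uRv]
8. b ∧ (a ∧ ¬a), v   [□-rule on 4 via uRv]
9. b, v   [∧-rule on 8]
10. a ∧ ¬a, v   [∧-rule on 8]
11. a, v   [∧-rule on 10]
12. ¬a, v   [∧-rule on 10]
Accessibility: uRv
Branch closes: a and ¬a both at v.
All branches of the negation close; one closing branch shown above.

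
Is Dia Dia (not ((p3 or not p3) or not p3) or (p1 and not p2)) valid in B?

Tableau for the negation not Dia Dia (not ((p3 or not p3) or not p3) or (p1 and not p2)):
1. not Dia Dia (not ((p3 or not p3) or not p3) or (p1 and not p2)), w0
2. not Dia (not ((p3 or not p3) or not p3) or (p1 and not p2)), w0
3. not (not ((p3 or not p3) or not p3) or (p1 and not p2)), w0
4. (p3 or not p3) or not p3, w0
5. not (p1 and not p2), w0
6. not p3, w0
7. p2, w0
Accessibility: w0Rw0
The negation has an open branch (countermodel exists).

No, not valid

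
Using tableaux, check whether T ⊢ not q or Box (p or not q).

Invalid (countermodel exists)

Tableau for the negation not (not q or Box (p or not q)):
1. not (not q or Box (p or not q)), u
2. q, u   [neg-or-rule on 1]
3. not Box (p or not q), u   [neg-or-rule on 1]
4. not (p or not q), v   [neg-Box-rule on 3: fresh world v, uRv]
5. not p, v   [neg-or-rule on 4]
6. q, v   [neg-or-rule on 4]
Accessibility: uRu, uRv, vRv
The negation has an open branch (countermodel exists).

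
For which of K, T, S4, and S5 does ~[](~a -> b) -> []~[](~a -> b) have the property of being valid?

S5

S4-tableau for the negation ~(~[](~a -> b) -> []~[](~a -> b)):
1. ~(~[](~a -> b) -> []~[](~a -> b)), w0
2. ~[](~a -> b), w0   [~->-rule on 1]
3. ~[]~[](~a -> b), w0   [~->-rule on 1]
4. ~(~a -> b), w1   [~[]-rule on 2: fresh world w1, w0Rw1]
5. ~a, w1   [~->-rule on 4]
6. ~b, w1   [~->-rule on 4]
7. [](~a -> b), w2   [~[]-rule on 3: fresh world w2, w0Rw2]
8. ~a -> b, w2   [[]-rule on 7 via w2Rw2]
9. b, w2   [->-rule on 8 (branches; this branch)]
Accessibility: w0Rw0, w0Rw1, w0Rw2, w1Rw1, w2Rw2
Complete open branch: countermodel on an S4-frame, so not valid in S4, nor in K, T (the same frame is also a K-frame and a T-frame).
S5-tableau for the negation ~(~[](~a -> b) -> []~[](~a -> b)):
1. ~(~[](~a -> b) -> []~[](~a -> b)), w0
2. ~[](~a -> b), w0   [~->-rule on 1]
3. ~[]~[](~a -> b), w0   [~->-rule on 1]
4. ~(~a -> b), w1   [~[]-rule on 2: fresh world w1, w0Rw1]
5. ~a, w1   [~->-rule on 4]
6. ~b, w1   [~->-rule on 4]
7. [](~a -> b), w2   [~[]-rule on 3: fresh world w2, w0Rw2]
8. ~a -> b, w0   [[]-rule on 7 via w2Rw0]
9. ~a -> b, w1   [[]-rule on 7 via w2Rw1]
10. ~a -> b, w2   [[]-rule on 7 via w2Rw2]
11. b, w0   [->-rule on 8 (branches; this branch)]
12. b, w1   [->-rule on 9 (branches; this branch)]
Accessibility: w0Rw0, w0Rw1, w0Rw2, w1Rw0, w1Rw1, w1Rw2, w2Rw0, w2Rw1, w2Rw2
Branch closes: b and ~b both at w1.
Every branch closes (one shown): valid in S5.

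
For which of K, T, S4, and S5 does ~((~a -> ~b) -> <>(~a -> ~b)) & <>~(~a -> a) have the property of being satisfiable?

K

T-tableau for the formula:
1. ~((~a -> ~b) -> <>(~a -> ~b)) & <>~(~a -> a), 0
2. ~((~a -> ~b) -> <>(~a -> ~b)), 0
3. <>~(~a -> a), 0
4. ~a -> ~b, 0
5. ~<>(~a -> ~b), 0
6. ~(~a -> ~b), 0
7. ~a, 0
8. b, 0
9. ~b, 0
Accessibility: 0R0
Branch closes: b and ~b both at 0.
Every branch closes (one shown): unsatisfiable in T, hence also in S4, S5 (every S4/S5-frame is a T-frame).
K-tableau for the formula:
1. ~((~a -> ~b) -> <>(~a -> ~b)) & <>~(~a -> a), 0
2. ~((~a -> ~b) -> <>(~a -> ~b)), 0
3. <>~(~a -> a), 0
4. ~a -> ~b, 0
5. ~<>(~a -> ~b), 0
6. ~b, 0
7. ~(~a -> a), 1
8. ~a, 1
9. ~(~a -> ~b), 1
10. b, 1
Accessibility: 0R1
Complete open branch: satisfiable in K.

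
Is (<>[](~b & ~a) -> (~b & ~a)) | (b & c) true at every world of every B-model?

Valid

Tableau for the negation ~((<>[](~b & ~a) -> (~b & ~a)) | (b & c)):
1. ~((<>[](~b & ~a) -> (~b & ~a)) | (b & c)), 0
2. ~(<>[](~b & ~a) -> (~b & ~a)), 0
3. ~(b & c), 0
4. <>[](~b & ~a), 0
5. ~(~b & ~a), 0
6. ~c, 0
7. a, 0
8. [](~b & ~a), 1
9. ~b & ~a, 0
10. ~b, 0
11. ~a, 0
Accessibility: 0R0, 0R1, 1R0, 1R1
Branch closes: a and ~a both at 0.
All branches of the negation close; one closing branch shown above.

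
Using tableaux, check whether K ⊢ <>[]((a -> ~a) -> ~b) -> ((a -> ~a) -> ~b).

Tableau for the negation ~(<>[]((a -> ~a) -> ~b) -> ((a -> ~a) -> ~b)):
1. ~(<>[]((a -> ~a) -> ~b) -> ((a -> ~a) -> ~b)), 0
2. <>[]((a -> ~a) -> ~b), 0
3. ~((a -> ~a) -> ~b), 0
4. a -> ~a, 0
5. b, 0
6. ~a, 0
7. []((a -> ~a) -> ~b), 1
Accessibility: 0R1
The negation has an open branch (countermodel exists).

Not valid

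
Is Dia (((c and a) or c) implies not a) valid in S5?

Tableau for the negation not Dia (((c and a) or c) implies not a):
1. not Dia (((c and a) or c) implies not a), 0
2. not (((c and a) or c) implies not a), 0
3. (c and a) or c, 0
4. a, 0
5. c, 0
Accessibility: 0R0
The negation has an open branch (countermodel exists).

No, not valid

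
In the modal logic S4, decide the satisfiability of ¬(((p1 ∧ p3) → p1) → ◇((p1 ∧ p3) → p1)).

Unsatisfiable (every branch closes)

1. ¬(((p1 ∧ p3) → p1) → ◇((p1 ∧ p3) → p1)), w0
2. (p1 ∧ p3) → p1, w0
3. ¬◇((p1 ∧ p3) → p1), w0
4. ¬((p1 ∧ p3) → p1), w0
5. p1 ∧ p3, w0
6. ¬p1, w0
7. p1, w0
8. p3, w0
Accessibility: w0Rw0
Branch closes: p1 and ¬p1 both at w0.
(One branch shown.) All branches close.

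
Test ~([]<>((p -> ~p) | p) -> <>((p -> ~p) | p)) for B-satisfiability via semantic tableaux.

Unsatisfiable (every branch closes)

1. ~([]<>((p -> ~p) | p) -> <>((p -> ~p) | p)), w0
2. []<>((p -> ~p) | p), w0
3. ~<>((p -> ~p) | p), w0
4. <>((p -> ~p) | p), w0
5. ~((p -> ~p) | p), w0
6. ~(p -> ~p), w0
7. ~p, w0
8. p, w0
Accessibility: w0Rw0
Branch closes: p and ~p both at w0.
Every branch closes; the branch above is one of them.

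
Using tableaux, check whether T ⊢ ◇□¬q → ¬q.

Tableau for the negation ¬(◇□¬q → ¬q):
1. ¬(◇□¬q → ¬q), w0
2. ◇□¬q, w0   [¬→-rule on 1]
3. q, w0   [¬→-rule on 1]
4. □¬q, w1   [◇-rule on 2: fresh world w1, w0Rw1]
5. ¬q, w1   [□-rule on 4 via w1Rw1]
Accessibility: w0Rw0, w0Rw1, w1Rw1
The negation has an open branch (countermodel exists).

Invalid (countermodel exists)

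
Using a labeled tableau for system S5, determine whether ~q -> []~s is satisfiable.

Yes, satisfiable

1. ~q -> []~s, w0
2. []~s, w0
3. ~s, w0
Accessibility: w0Rw0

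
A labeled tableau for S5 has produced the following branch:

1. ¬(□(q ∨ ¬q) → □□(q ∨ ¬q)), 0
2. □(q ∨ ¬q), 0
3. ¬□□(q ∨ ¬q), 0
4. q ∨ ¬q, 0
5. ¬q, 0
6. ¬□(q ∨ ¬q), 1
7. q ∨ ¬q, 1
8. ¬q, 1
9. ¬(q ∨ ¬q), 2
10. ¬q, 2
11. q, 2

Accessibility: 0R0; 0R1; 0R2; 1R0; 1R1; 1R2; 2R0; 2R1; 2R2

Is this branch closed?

Both q and ¬q appear at 2.

Closed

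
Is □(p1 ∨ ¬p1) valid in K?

Valid

Tableau for the negation ¬□(p1 ∨ ¬p1):
1. ¬□(p1 ∨ ¬p1), w0
2. ¬(p1 ∨ ¬p1), w1
3. ¬p1, w1
4. p1, w1
Accessibility: w0Rw1
Branch closes: p1 and ¬p1 both at w1.
All branches of the negation close; one closing branch shown above.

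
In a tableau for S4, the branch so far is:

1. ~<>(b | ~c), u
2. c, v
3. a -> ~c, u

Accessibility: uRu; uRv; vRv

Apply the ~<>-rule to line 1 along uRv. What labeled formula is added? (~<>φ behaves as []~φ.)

~(b | ~c), v

~<>φ behaves as []~φ: propagate the negated body to each accessible world.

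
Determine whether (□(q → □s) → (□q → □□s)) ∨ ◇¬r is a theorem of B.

Tableau for the negation ¬((□(q → □s) → (□q → □□s)) ∨ ◇¬r):
1. ¬((□(q → □s) → (□q → □□s)) ∨ ◇¬r), u
2. ¬(□(q → □s) → (□q → □□s)), u
3. ¬◇¬r, u
4. □(q → □s), u
5. ¬(□q → □□s), u
6. □q, u
7. ¬□□s, u
8. r, u
9. q → □s, u
10. q, u
11. □s, u
12. s, u
13. ¬□s, v
14. r, v
15. q → □s, v
16. q, v
17. s, v
18. □s, v
19. ¬s, w
20. s, w
Accessibility: uRu, uRv, vRu, vRv, vRw, wRv, wRw
Branch closes: s and ¬s both at w.
Every branch of the negation's tableau closes; the branch above is one of them.

Yes, valid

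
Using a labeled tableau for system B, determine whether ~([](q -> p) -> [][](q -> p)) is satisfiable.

1. ~([](q -> p) -> [][](q -> p)), w0
2. [](q -> p), w0   [~->-rule on 1]
3. ~[][](q -> p), w0   [~->-rule on 1]
4. q -> p, w0   [[]-rule on 2 via w0Rw0]
5. p, w0   [->-rule on 4 (branches; this branch)]
6. ~[](q -> p), w1   [~[]-rule on 3: fresh world w1, w0Rw1]
7. q -> p, w1   [[]-rule on 2 via w0Rw1]
8. p, w1   [->-rule on 7 (branches; this branch)]
9. ~(q -> p), w2   [~[]-rule on 6: fresh world w2, w1Rw2]
10. q, w2   [~->-rule on 9]
11. ~p, w2   [~->-rule on 9]
Accessibility: w0Rw0, w0Rw1, w1Rw0, w1Rw1, w1Rw2, w2Rw1, w2Rw2

Satisfiable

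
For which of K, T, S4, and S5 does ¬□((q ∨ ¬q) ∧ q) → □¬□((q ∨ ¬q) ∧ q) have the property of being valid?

S5-tableau for the negation ¬(¬□((q ∨ ¬q) ∧ q) → □¬□((q ∨ ¬q) ∧ q)):
1. ¬(¬□((q ∨ ¬q) ∧ q) → □¬□((q ∨ ¬q) ∧ q)), w0
2. ¬□((q ∨ ¬q) ∧ q), w0   [¬→-rule on 1]
3. ¬□¬□((q ∨ ¬q) ∧ q), w0   [¬→-rule on 1]
4. ¬((q ∨ ¬q) ∧ q), w1   [¬□-rule on 2: fresh world w1, w0Rw1]
5. ¬q, w1   [¬∧-rule on 4 (branches; this branch)]
6. □((q ∨ ¬q) ∧ q), w2   [¬□-rule on 3: fresh world w2, w0Rw2]
7. (q ∨ ¬q) ∧ q, w0   [□-rule on 6 via w2Rw0]
8. q ∨ ¬q, w0   [∧-rule on 7]
9. q, w0   [∧-rule on 7]
10. (q ∨ ¬q) ∧ q, w1   [□-rule on 6 via w2Rw1]
11. q ∨ ¬q, w1   [∧-rule on 10]
12. q, w1   [∧-rule on 10]
Accessibility: w0Rw0, w0Rw1, w0Rw2, w1Rw0, w1Rw1, w1Rw2, w2Rw0, w2Rw1, w2Rw2
Branch closes: q and ¬q both at w1.
Every branch closes (one shown): valid in S5.
S4-tableau for the negation ¬(¬□((q ∨ ¬q) ∧ q) → □¬□((q ∨ ¬q) ∧ q)):
1. ¬(¬□((q ∨ ¬q) ∧ q) → □¬□((q ∨ ¬q) ∧ q)), w0
2. ¬□((q ∨ ¬q) ∧ q), w0   [¬→-rule on 1]
3. ¬□¬□((q ∨ ¬q) ∧ q), w0   [¬→-rule on 1]
4. ¬((q ∨ ¬q) ∧ q), w1   [¬□-rule on 2: fresh world w1, w0Rw1]
5. ¬q, w1   [¬∧-rule on 4 (branches; this branch)]
6. □((q ∨ ¬q) ∧ q), w2   [¬□-rule on 3: fresh world w2, w0Rw2]
7. (q ∨ ¬q) ∧ q, w2   [□-rule on 6 via w2Rw2]
8. q ∨ ¬q, w2   [∧-rule on 7]
9. q, w2   [∧-rule on 7]
Accessibility: w0Rw0, w0Rw1, w0Rw2, w1Rw1, w2Rw2
Complete open branch: countermodel on an S4-frame, so not valid in S4, nor in K, T (the same frame is also a K-frame and a T-frame).

S5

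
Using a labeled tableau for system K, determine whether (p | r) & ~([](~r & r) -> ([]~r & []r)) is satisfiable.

1. (p | r) & ~([](~r & r) -> ([]~r & []r)), u
2. p | r, u   [&-rule on 1]
3. ~([](~r & r) -> ([]~r & []r)), u   [&-rule on 1]
4. [](~r & r), u   [~->-rule on 3]
5. ~([]~r & []r), u   [~->-rule on 3]
6. r, u   [|-rule on 2 (branches; this branch)]
7. ~[]r, u   [~&-rule on 5 (branches; this branch)]
8. ~r, v   [~[]-rule on 7: fresh world v, uRv]
9. ~r & r, v   [[]-rule on 4 via uRv]
10. r, v   [&-rule on 9]
Accessibility: uRv
Branch closes: r and ~r both at v.
(One branch shown.) All branches close.

Unsatisfiable (every branch closes)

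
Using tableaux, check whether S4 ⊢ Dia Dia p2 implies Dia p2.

Valid

Tableau for the negation not (Dia Dia p2 implies Dia p2):
1. not (Dia Dia p2 implies Dia p2), w0
2. Dia Dia p2, w0   [neg-implies-rule on 1]
3. not Dia p2, w0   [neg-implies-rule on 1]
4. not p2, w0   [neg-Dia-rule on 3 via w0Rw0]
5. Dia p2, w1   [Dia-rule on 2: fresh world w1, w0Rw1]
6. not p2, w1   [neg-Dia-rule on 3 via w0Rw1]
7. p2, w2   [Dia-rule on 5: fresh world w2, w1Rw2]
8. not p2, w2   [neg-Dia-rule on 3 via w0Rw2]
Accessibility: w0Rw0, w0Rw1, w0Rw2, w1Rw1, w1Rw2, w2Rw2
Branch closes: p2 and not p2 both at w2.
Every branch of the negation's tableau closes; the branch above is one of them.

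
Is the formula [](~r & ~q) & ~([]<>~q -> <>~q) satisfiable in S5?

No, unsatisfiable

1. [](~r & ~q) & ~([]<>~q -> <>~q), w0
2. [](~r & ~q), w0
3. ~([]<>~q -> <>~q), w0
4. []<>~q, w0
5. ~<>~q, w0
6. ~r & ~q, w0
7. ~r, w0
8. ~q, w0
9. <>~q, w0
10. q, w0
Accessibility: w0Rw0
Branch closes: q and ~q both at w0.
(One branch shown.) All branches close.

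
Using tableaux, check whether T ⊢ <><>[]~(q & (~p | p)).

Tableau for the negation ~<><>[]~(q & (~p | p)):
1. ~<><>[]~(q & (~p | p)), 0
2. ~<>[]~(q & (~p | p)), 0
3. ~[]~(q & (~p | p)), 0
4. q & (~p | p), 1
5. q, 1
6. ~p | p, 1
7. ~<>[]~(q & (~p | p)), 1
8. ~[]~(q & (~p | p)), 1
9. p, 1
10. q & (~p | p), 2
11. q, 2
12. ~p | p, 2
13. ~[]~(q & (~p | p)), 2
14. p, 2
15. q & (~p | p), 3
16. q, 3
17. ~p | p, 3
18. p, 3
Accessibility: 0R0, 0R1, 1R1, 1R2, 2R2, 2R3, 3R3
The negation has an open branch (countermodel exists).

Invalid (countermodel exists)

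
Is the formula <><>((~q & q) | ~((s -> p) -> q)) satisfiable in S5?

Satisfiable (open branch found)

1. <><>((~q & q) | ~((s -> p) -> q)), w0
2. <>((~q & q) | ~((s -> p) -> q)), w1
3. (~q & q) | ~((s -> p) -> q), w2
4. ~((s -> p) -> q), w2
5. s -> p, w2
6. ~q, w2
7. p, w2
Accessibility: w0Rw0, w0Rw1, w0Rw2, w1Rw0, w1Rw1, w1Rw2, w2Rw0, w2Rw1, w2Rw2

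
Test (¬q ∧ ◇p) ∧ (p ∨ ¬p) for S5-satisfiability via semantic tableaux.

Satisfiable (open branch found)

1. (¬q ∧ ◇p) ∧ (p ∨ ¬p), u
2. ¬q ∧ ◇p, u   [∧-rule on 1]
3. p ∨ ¬p, u   [∧-rule on 1]
4. ¬q, u   [∧-rule on 2]
5. ◇p, u   [∧-rule on 2]
6. ¬p, u   [∨-rule on 3 (branches; this branch)]
7. p, v   [◇-rule on 5: fresh world v, uRv]
Accessibility: uRu, uRv, vRu, vRv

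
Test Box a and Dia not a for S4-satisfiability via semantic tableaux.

1. Box a and Dia not a, u
2. Box a, u
3. Dia not a, u
4. a, u
5. not a, v
6. a, v
Accessibility: uRu, uRv, vRv
Branch closes: a and not a both at v.
All branches of the tableau close; one closing branch shown above.

No, unsatisfiable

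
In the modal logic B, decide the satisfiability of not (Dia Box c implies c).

No, unsatisfiable

1. not (Dia Box c implies c), w0
2. Dia Box c, w0   [neg-implies-rule on 1]
3. not c, w0   [neg-implies-rule on 1]
4. Box c, w1   [Dia-rule on 2: fresh world w1, w0Rw1]
5. c, w0   [Box-rule on 4 via w1Rw0]
Accessibility: w0Rw0, w0Rw1, w1Rw0, w1Rw1
Branch closes: c and not c both at w0.
(One branch shown.) All branches close.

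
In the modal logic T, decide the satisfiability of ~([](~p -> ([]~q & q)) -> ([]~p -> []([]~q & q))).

1. ~([](~p -> ([]~q & q)) -> ([]~p -> []([]~q & q))), u
2. [](~p -> ([]~q & q)), u
3. ~([]~p -> []([]~q & q)), u
4. []~p, u
5. ~[]([]~q & q), u
6. ~p -> ([]~q & q), u
7. ~p, u
8. []~q & q, u
9. []~q, u
10. q, u
11. ~q, u
Accessibility: uRu
Branch closes: q and ~q both at u.
Every branch closes; the branch above is one of them.

Unsatisfiable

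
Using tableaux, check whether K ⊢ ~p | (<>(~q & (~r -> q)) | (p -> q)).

Invalid (countermodel exists)

Tableau for the negation ~(~p | (<>(~q & (~r -> q)) | (p -> q))):
1. ~(~p | (<>(~q & (~r -> q)) | (p -> q))), 0
2. p, 0
3. ~(<>(~q & (~r -> q)) | (p -> q)), 0
4. ~<>(~q & (~r -> q)), 0
5. ~(p -> q), 0
6. ~q, 0
The negation has an open branch (countermodel exists).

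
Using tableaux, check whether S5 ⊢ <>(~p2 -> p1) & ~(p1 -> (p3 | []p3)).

Tableau for the negation ~(<>(~p2 -> p1) & ~(p1 -> (p3 | []p3))):
1. ~(<>(~p2 -> p1) & ~(p1 -> (p3 | []p3))), u
2. p1 -> (p3 | []p3), u
3. p3 | []p3, u
4. []p3, u
5. p3, u
Accessibility: uRu
The negation has an open branch (countermodel exists).

Invalid (countermodel exists)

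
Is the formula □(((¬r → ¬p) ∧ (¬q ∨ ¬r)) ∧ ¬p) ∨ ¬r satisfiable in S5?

1. □(((¬r → ¬p) ∧ (¬q ∨ ¬r)) ∧ ¬p) ∨ ¬r, u
2. ¬r, u
Accessibility: uRu

Satisfiable (open branch found)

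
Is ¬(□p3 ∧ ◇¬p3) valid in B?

Valid in B

Tableau for the negation □p3 ∧ ◇¬p3:
1. □p3 ∧ ◇¬p3, u
2. □p3, u
3. ◇¬p3, u
4. p3, u
5. ¬p3, v
6. p3, v
Accessibility: uRu, uRv, vRu, vRv
Branch closes: p3 and ¬p3 both at v.
Every branch of the negation's tableau closes; the branch above is one of them.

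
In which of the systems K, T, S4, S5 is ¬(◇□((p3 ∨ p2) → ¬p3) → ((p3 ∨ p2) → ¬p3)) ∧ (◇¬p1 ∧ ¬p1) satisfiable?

S5-tableau for the formula:
1. ¬(◇□((p3 ∨ p2) → ¬p3) → ((p3 ∨ p2) → ¬p3)) ∧ (◇¬p1 ∧ ¬p1), u
2. ¬(◇□((p3 ∨ p2) → ¬p3) → ((p3 ∨ p2) → ¬p3)), u
3. ◇¬p1 ∧ ¬p1, u
4. ◇□((p3 ∨ p2) → ¬p3), u
5. ¬((p3 ∨ p2) → ¬p3), u
6. ◇¬p1, u
7. ¬p1, u
8. p3 ∨ p2, u
9. p3, u
10. p2, u
11. □((p3 ∨ p2) → ¬p3), v
12. (p3 ∨ p2) → ¬p3, u
13. (p3 ∨ p2) → ¬p3, v
14. ¬(p3 ∨ p2), u
15. ¬p3, u
16. ¬p2, u
Accessibility: uRu, uRv, vRu, vRv
Branch closes: p3 and ¬p3 both at u.
Every branch closes (one shown): unsatisfiable in S5.
S4-tableau for the formula:
1. ¬(◇□((p3 ∨ p2) → ¬p3) → ((p3 ∨ p2) → ¬p3)) ∧ (◇¬p1 ∧ ¬p1), u
2. ¬(◇□((p3 ∨ p2) → ¬p3) → ((p3 ∨ p2) → ¬p3)), u
3. ◇¬p1 ∧ ¬p1, u
4. ◇□((p3 ∨ p2) → ¬p3), u
5. ¬((p3 ∨ p2) → ¬p3), u
6. ◇¬p1, u
7. ¬p1, u
8. p3 ∨ p2, u
9. p3, u
10. p2, u
11. □((p3 ∨ p2) → ¬p3), v
12. (p3 ∨ p2) → ¬p3, v
13. ¬p3, v
14. ¬p1, w
Accessibility: uRu, uRv, uRw, vRv, wRw
Complete open branch: satisfiable in S4, hence also in K, T (this S4-model is also a K-model and a T-model).

K, T, S4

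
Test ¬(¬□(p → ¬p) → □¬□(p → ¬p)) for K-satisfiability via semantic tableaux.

Yes, satisfiable

1. ¬(¬□(p → ¬p) → □¬□(p → ¬p)), 0
2. ¬□(p → ¬p), 0
3. ¬□¬□(p → ¬p), 0
4. ¬(p → ¬p), 1
5. p, 1
6. □(p → ¬p), 2
Accessibility: 0R1, 0R2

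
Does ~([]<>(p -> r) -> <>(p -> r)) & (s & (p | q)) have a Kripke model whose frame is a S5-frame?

Unsatisfiable

1. ~([]<>(p -> r) -> <>(p -> r)) & (s & (p | q)), 0
2. ~([]<>(p -> r) -> <>(p -> r)), 0
3. s & (p | q), 0
4. []<>(p -> r), 0
5. ~<>(p -> r), 0
6. s, 0
7. p | q, 0
8. <>(p -> r), 0
9. ~(p -> r), 0
10. p, 0
11. ~r, 0
12. q, 0
13. p -> r, 1
14. <>(p -> r), 1
15. ~(p -> r), 1
16. p, 1
17. ~r, 1
18. r, 1
Accessibility: 0R0, 0R1, 1R0, 1R1
Branch closes: r and ~r both at 1.
(One branch shown.) All branches close.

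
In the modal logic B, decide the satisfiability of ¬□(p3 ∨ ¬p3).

Unsatisfiable (every branch closes)

1. ¬□(p3 ∨ ¬p3), w0
2. ¬(p3 ∨ ¬p3), w1   [¬□-rule on 1: fresh world w1, w0Rw1]
3. ¬p3, w1   [¬∨-rule on 2]
4. p3, w1   [¬∨-rule on 2]
Accessibility: w0Rw0, w0Rw1, w1Rw0, w1Rw1
Branch closes: p3 and ¬p3 both at w1.
All branches of the tableau close; one closing branch shown above.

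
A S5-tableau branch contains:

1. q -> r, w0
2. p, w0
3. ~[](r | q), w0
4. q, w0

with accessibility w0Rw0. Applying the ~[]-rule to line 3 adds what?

a fresh world w1 with w0Rw1, and ~(r | q) at w1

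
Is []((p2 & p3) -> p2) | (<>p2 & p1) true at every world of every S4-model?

Tableau for the negation ~([]((p2 & p3) -> p2) | (<>p2 & p1)):
1. ~([]((p2 & p3) -> p2) | (<>p2 & p1)), w0
2. ~[]((p2 & p3) -> p2), w0
3. ~(<>p2 & p1), w0
4. ~<>p2, w0
5. ~p2, w0
6. ~((p2 & p3) -> p2), w1
7. p2 & p3, w1
8. ~p2, w1
9. p2, w1
10. p3, w1
Accessibility: w0Rw0, w0Rw1, w1Rw1
Branch closes: p2 and ~p2 both at w1.
All branches of the negation close; one closing branch shown above.

Yes, valid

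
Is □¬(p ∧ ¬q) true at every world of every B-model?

Tableau for the negation ¬□¬(p ∧ ¬q):
1. ¬□¬(p ∧ ¬q), 0
2. p ∧ ¬q, 1
3. p, 1
4. ¬q, 1
Accessibility: 0R0, 0R1, 1R0, 1R1
The negation has an open branch (countermodel exists).

No, not valid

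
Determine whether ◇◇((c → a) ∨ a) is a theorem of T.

Tableau for the negation ¬◇◇((c → a) ∨ a):
1. ¬◇◇((c → a) ∨ a), u
2. ¬◇((c → a) ∨ a), u
3. ¬((c → a) ∨ a), u
4. ¬(c → a), u
5. ¬a, u
6. c, u
Accessibility: uRu
The negation has an open branch (countermodel exists).

No, not valid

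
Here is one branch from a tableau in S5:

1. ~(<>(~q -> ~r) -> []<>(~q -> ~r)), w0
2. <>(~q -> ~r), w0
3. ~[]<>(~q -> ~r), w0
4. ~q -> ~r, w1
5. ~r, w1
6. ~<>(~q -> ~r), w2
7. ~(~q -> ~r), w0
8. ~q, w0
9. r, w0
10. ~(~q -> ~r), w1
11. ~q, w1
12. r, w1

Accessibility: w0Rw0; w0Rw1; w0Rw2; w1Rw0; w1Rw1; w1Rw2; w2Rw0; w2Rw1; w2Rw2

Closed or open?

Both r and ~r appear at w1.

Yes, closed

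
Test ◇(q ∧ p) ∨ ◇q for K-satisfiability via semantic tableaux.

Satisfiable

1. ◇(q ∧ p) ∨ ◇q, 0
2. ◇q, 0
3. q, 1
Accessibility: 0R1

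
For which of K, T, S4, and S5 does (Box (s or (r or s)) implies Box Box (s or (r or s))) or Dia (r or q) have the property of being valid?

S4, S5

T-tableau for the negation not ((Box (s or (r or s)) implies Box Box (s or (r or s))) or Dia (r or q)):
1. not ((Box (s or (r or s)) implies Box Box (s or (r or s))) or Dia (r or q)), 0
2. not (Box (s or (r or s)) implies Box Box (s or (r or s))), 0
3. not Dia (r or q), 0
4. Box (s or (r or s)), 0
5. not Box Box (s or (r or s)), 0
6. not (r or q), 0
7. not r, 0
8. not q, 0
9. s or (r or s), 0
10. r or s, 0
11. s, 0
12. not Box (s or (r or s)), 1
13. not (r or q), 1
14. not r, 1
15. not q, 1
16. s or (r or s), 1
17. r or s, 1
18. s, 1
19. not (s or (r or s)), 2
20. not s, 2
21. not (r or s), 2
22. not r, 2
Accessibility: 0R0, 0R1, 1R1, 1R2, 2R2
Complete open branch: countermodel on a T-frame, so not valid in T, nor in K (the same frame is also a K-frame).
S4-tableau for the negation not ((Box (s or (r or s)) implies Box Box (s or (r or s))) or Dia (r or q)):
1. not ((Box (s or (r or s)) implies Box Box (s or (r or s))) or Dia (r or q)), 0
2. not (Box (s or (r or s)) implies Box Box (s or (r or s))), 0
3. not Dia (r or q), 0
4. Box (s or (r or s)), 0
5. not Box Box (s or (r or s)), 0
6. not (r or q), 0
7. not r, 0
8. not q, 0
9. s or (r or s), 0
10. r or s, 0
11. s, 0
12. not Box (s or (r or s)), 1
13. not (r or q), 1
14. not r, 1
15. not q, 1
16. s or (r or s), 1
17. r or s, 1
18. s, 1
19. not (s or (r or s)), 2
20. not s, 2
21. not (r or s), 2
22. not r, 2
23. not (r or q), 2
24. not q, 2
25. s or (r or s), 2
26. r or s, 2
27. s, 2
Accessibility: 0R0, 0R1, 0R2, 1R1, 1R2, 2R2
Branch closes: s and not s both at 2.
Every branch closes (one shown): valid in S4, hence also in S5 (every theorem of S4 is a theorem of S5).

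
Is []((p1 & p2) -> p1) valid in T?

Tableau for the negation ~[]((p1 & p2) -> p1):
1. ~[]((p1 & p2) -> p1), u
2. ~((p1 & p2) -> p1), v
3. p1 & p2, v
4. ~p1, v
5. p1, v
6. p2, v
Accessibility: uRu, uRv, vRv
Branch closes: p1 and ~p1 both at v.
Every branch of the negation's tableau closes; the branch above is one of them.

Valid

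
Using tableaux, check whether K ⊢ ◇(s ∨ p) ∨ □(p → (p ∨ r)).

Yes, valid

Tableau for the negation ¬(◇(s ∨ p) ∨ □(p → (p ∨ r))):
1. ¬(◇(s ∨ p) ∨ □(p → (p ∨ r))), 0
2. ¬◇(s ∨ p), 0   [¬∨-rule on 1]
3. ¬□(p → (p ∨ r)), 0   [¬∨-rule on 1]
4. ¬(p → (p ∨ r)), 1   [¬□-rule on 3: fresh world 1, 0R1]
5. p, 1   [¬→-rule on 4]
6. ¬(p ∨ r), 1   [¬→-rule on 4]
7. ¬p, 1   [¬∨-rule on 6]
8. ¬r, 1   [¬∨-rule on 6]
Accessibility: 0R1
Branch closes: p and ¬p both at 1.
Every branch of the negation's tableau closes; the branch above is one of them.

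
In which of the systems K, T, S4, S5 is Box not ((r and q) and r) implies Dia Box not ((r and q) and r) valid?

T, S4, S5

K-tableau for the negation not (Box not ((r and q) and r) implies Dia Box not ((r and q) and r)):
1. not (Box not ((r and q) and r) implies Dia Box not ((r and q) and r)), u
2. Box not ((r and q) and r), u
3. not Dia Box not ((r and q) and r), u
Complete open branch: countermodel on a K-frame, so not valid in K.
T-tableau for the negation not (Box not ((r and q) and r) implies Dia Box not ((r and q) and r)):
1. not (Box not ((r and q) and r) implies Dia Box not ((r and q) and r)), u
2. Box not ((r and q) and r), u
3. not Dia Box not ((r and q) and r), u
4. not ((r and q) and r), u
5. not Box not ((r and q) and r), u
6. not (r and q), u
7. not q, u
8. (r and q) and r, v
9. r and q, v
10. r, v
11. q, v
12. not ((r and q) and r), v
13. not Box not ((r and q) and r), v
14. not (r and q), v
15. not q, v
Accessibility: uRu, uRv, vRv
Branch closes: q and not q both at v.
Every branch closes (one shown): valid in T, hence also in S4, S5 (every theorem of T is a theorem of S4 and S5).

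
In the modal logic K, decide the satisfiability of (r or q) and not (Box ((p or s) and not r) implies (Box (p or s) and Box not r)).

Unsatisfiable

1. (r or q) and not (Box ((p or s) and not r) implies (Box (p or s) and Box not r)), w0
2. r or q, w0
3. not (Box ((p or s) and not r) implies (Box (p or s) and Box not r)), w0
4. Box ((p or s) and not r), w0
5. not (Box (p or s) and Box not r), w0
6. q, w0
7. not Box (p or s), w0
8. not (p or s), w1
9. not p, w1
10. not s, w1
11. (p or s) and not r, w1
12. p or s, w1
13. not r, w1
14. s, w1
Accessibility: w0Rw1
Branch closes: s and not s both at w1.
Every branch closes; the branch above is one of them.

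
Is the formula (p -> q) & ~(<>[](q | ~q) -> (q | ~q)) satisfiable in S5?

1. (p -> q) & ~(<>[](q | ~q) -> (q | ~q)), w0
2. p -> q, w0
3. ~(<>[](q | ~q) -> (q | ~q)), w0
4. <>[](q | ~q), w0
5. ~(q | ~q), w0
6. ~q, w0
7. q, w0
Accessibility: w0Rw0
Branch closes: q and ~q both at w0.
(One branch shown.) All branches close.

No, unsatisfiable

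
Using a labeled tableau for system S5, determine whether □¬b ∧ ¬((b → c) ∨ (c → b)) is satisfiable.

No, unsatisfiable

1. □¬b ∧ ¬((b → c) ∨ (c → b)), w0
2. □¬b, w0
3. ¬((b → c) ∨ (c → b)), w0
4. ¬(b → c), w0
5. ¬(c → b), w0
6. b, w0
7. ¬c, w0
8. c, w0
9. ¬b, w0
Accessibility: w0Rw0
Branch closes: c and ¬c both at w0.
(One branch shown.) All branches close.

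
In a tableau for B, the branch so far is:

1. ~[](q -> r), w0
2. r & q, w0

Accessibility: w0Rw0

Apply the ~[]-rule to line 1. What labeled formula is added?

a fresh world w1 with w0Rw1, and ~(q -> r) at w1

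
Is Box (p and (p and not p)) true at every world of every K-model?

Tableau for the negation not Box (p and (p and not p)):
1. not Box (p and (p and not p)), u
2. not (p and (p and not p)), v   [neg-Box-rule on 1: fresh world v, uRv]
3. not (p and not p), v   [neg-and-rule on 2 (branches; this branch)]
4. p, v   [neg-and-rule on 3 (branches; this branch)]
Accessibility: uRv
The negation has an open branch (countermodel exists).

Not valid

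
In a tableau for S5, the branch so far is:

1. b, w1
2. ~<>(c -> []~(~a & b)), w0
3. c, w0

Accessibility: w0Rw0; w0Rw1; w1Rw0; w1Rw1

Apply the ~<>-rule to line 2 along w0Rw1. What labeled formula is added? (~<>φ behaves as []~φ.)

~(c -> []~(~a & b)), w1

~<>φ behaves as []~φ: propagate the negated body to each accessible world.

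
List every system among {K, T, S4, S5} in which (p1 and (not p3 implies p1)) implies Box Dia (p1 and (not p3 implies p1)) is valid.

S5

S5-tableau for the negation not ((p1 and (not p3 implies p1)) implies Box Dia (p1 and (not p3 implies p1))):
1. not ((p1 and (not p3 implies p1)) implies Box Dia (p1 and (not p3 implies p1))), 0
2. p1 and (not p3 implies p1), 0   [neg-implies-rule on 1]
3. not Box Dia (p1 and (not p3 implies p1)), 0   [neg-implies-rule on 1]
4. p1, 0   [and-rule on 2]
5. not p3 implies p1, 0   [and-rule on 2]
6. not Dia (p1 and (not p3 implies p1)), 1   [neg-Box-rule on 3: fresh world 1, 0R1]
7. not (p1 and (not p3 implies p1)), 0   [neg-Dia-rule on 6 via 1R0]
8. not (p1 and (not p3 implies p1)), 1   [neg-Dia-rule on 6 via 1R1]
9. not (not p3 implies p1), 0   [neg-and-rule on 7 (branches; this branch)]
10. not p3, 0   [neg-implies-rule on 9]
11. not p1, 0   [neg-implies-rule on 9]
Accessibility: 0R0, 0R1, 1R0, 1R1
Branch closes: p1 and not p1 both at 0.
Every branch closes (one shown): valid in S5.
S4-tableau for the negation not ((p1 and (not p3 implies p1)) implies Box Dia (p1 and (not p3 implies p1))):
1. not ((p1 and (not p3 implies p1)) implies Box Dia (p1 and (not p3 implies p1))), 0
2. p1 and (not p3 implies p1), 0   [neg-implies-rule on 1]
3. not Box Dia (p1 and (not p3 implies p1)), 0   [neg-implies-rule on 1]
4. p1, 0   [and-rule on 2]
5. not p3 implies p1, 0   [and-rule on 2]
6. not Dia (p1 and (not p3 implies p1)), 1   [neg-Box-rule on 3: fresh world 1, 0R1]
7. not (p1 and (not p3 implies p1)), 1   [neg-Dia-rule on 6 via 1R1]
8. not (not p3 implies p1), 1   [neg-and-rule on 7 (branches; this branch)]
9. not p3, 1   [neg-implies-rule on 8]
10. not p1, 1   [neg-implies-rule on 8]
Accessibility: 0R0, 0R1, 1R1
Complete open branch: countermodel on an S4-frame, so not valid in S4, nor in K, T (the same frame is also a K-frame and a T-frame).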